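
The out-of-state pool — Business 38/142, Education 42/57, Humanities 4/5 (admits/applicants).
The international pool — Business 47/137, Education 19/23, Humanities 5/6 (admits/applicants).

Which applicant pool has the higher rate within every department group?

the international pool

Business: the out-of-state pool 38/142 = 26.8%, the international pool 47/137 = 34.3% → the international pool
Education: the out-of-state pool 42/57 = 73.7%, the international pool 19/23 = 82.6% → the international pool
Humanities: the out-of-state pool 4/5 = 80.0%, the international pool 5/6 = 83.3% → the international pool
The international pool has the higher rate in all 3 groups.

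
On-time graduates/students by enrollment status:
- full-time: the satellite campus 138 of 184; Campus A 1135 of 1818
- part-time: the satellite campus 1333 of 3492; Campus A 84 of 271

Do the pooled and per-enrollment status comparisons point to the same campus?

Full-time: the satellite campus 138/184 = 75.0%, Campus A 1135/1818 = 62.4% → the satellite campus
Part-time: the satellite campus 1333/3492 = 38.2%, Campus A 84/271 = 31.0% → the satellite campus
Overall: the satellite campus 1471/3676 = 40.0%, Campus A 1219/2089 = 58.4% → Campus A
The satellite campus wins each enrollment group but Campus A wins overall — the comparison reverses. The satellite campus's students skew toward part-time, which has a lower base rate.

No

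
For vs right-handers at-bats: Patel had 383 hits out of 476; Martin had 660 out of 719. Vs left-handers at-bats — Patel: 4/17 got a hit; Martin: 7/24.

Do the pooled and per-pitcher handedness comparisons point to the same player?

Yes

Vs right-handers: Patel 383/476 = 80.5%, Martin 660/719 = 91.8% → Martin
Vs left-handers: Patel 4/17 = 23.5%, Martin 7/24 = 29.2% → Martin
Overall: Patel 387/493 = 78.5%, Martin 667/743 = 89.8% → Martin
Martin wins overall and in every pitcher group — no reversal.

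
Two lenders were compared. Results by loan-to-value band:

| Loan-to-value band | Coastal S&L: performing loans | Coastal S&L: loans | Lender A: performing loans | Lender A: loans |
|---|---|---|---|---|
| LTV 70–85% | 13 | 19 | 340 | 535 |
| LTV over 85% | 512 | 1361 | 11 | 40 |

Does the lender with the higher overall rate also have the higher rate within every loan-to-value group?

No

LTV 70–85%: Coastal S&L 13/19 = 68.4%, Lender A 340/535 = 63.6% → Coastal S&L
LTV over 85%: Coastal S&L 512/1361 = 37.6%, Lender A 11/40 = 27.5% → Coastal S&L
Overall: Coastal S&L 525/1380 = 38.0%, Lender A 351/575 = 61.0% → Lender A
Coastal S&L wins each loan-to-value group but Lender A wins overall — the comparison reverses. Coastal S&L's loans skew toward LTV over 85%, which has a lower base rate.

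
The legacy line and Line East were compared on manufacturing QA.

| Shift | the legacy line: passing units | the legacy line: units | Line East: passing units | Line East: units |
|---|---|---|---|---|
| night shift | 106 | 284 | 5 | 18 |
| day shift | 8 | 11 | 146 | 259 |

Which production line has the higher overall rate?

Night shift: the legacy line 106/284 = 37.3%, Line East 5/18 = 27.8% → the legacy line
Day shift: the legacy line 8/11 = 72.7%, Line East 146/259 = 56.4% → the legacy line
Overall: the legacy line 114/295 = 38.6%, Line East 151/277 = 54.5% → Line East
(The legacy line wins every shift group but Line East wins overall — the legacy line's units skew toward the low-rate night shift group.)

Line East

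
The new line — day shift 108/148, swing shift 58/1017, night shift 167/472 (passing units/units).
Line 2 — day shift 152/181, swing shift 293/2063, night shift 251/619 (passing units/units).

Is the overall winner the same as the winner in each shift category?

Yes

Day shift: the new line 108/148 = 73.0%, Line 2 152/181 = 84.0% → Line 2
Swing shift: the new line 58/1017 = 5.7%, Line 2 293/2063 = 14.2% → Line 2
Night shift: the new line 167/472 = 35.4%, Line 2 251/619 = 40.5% → Line 2
Overall: the new line 333/1637 = 20.3%, Line 2 696/2863 = 24.3% → Line 2
Line 2 wins overall and in every shift group — no reversal.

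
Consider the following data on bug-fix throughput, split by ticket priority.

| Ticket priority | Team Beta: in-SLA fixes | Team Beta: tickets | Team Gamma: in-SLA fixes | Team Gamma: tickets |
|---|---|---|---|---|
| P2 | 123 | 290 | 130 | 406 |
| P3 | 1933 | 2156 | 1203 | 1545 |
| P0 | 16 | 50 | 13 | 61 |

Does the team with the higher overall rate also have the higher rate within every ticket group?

P2: Team Beta 123/290 = 42.4%, Team Gamma 130/406 = 32.0% → Team Beta
P3: Team Beta 1933/2156 = 89.7%, Team Gamma 1203/1545 = 77.9% → Team Beta
P0: Team Beta 16/50 = 32.0%, Team Gamma 13/61 = 21.3% → Team Beta
Overall: Team Beta 2072/2496 = 83.0%, Team Gamma 1346/2012 = 66.9% → Team Beta
Team Beta wins overall and in every ticket group — no reversal.

Yes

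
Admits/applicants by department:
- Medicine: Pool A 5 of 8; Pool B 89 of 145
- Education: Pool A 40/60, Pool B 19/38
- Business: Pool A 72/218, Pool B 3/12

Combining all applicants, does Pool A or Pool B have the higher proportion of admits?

Medicine: Pool A 5/8 = 62.5%, Pool B 89/145 = 61.4% → Pool A
Education: Pool A 40/60 = 66.7%, Pool B 19/38 = 50.0% → Pool A
Business: Pool A 72/218 = 33.0%, Pool B 3/12 = 25.0% → Pool A
Overall: Pool A 117/286 = 40.9%, Pool B 111/195 = 56.9% → Pool B
(Pool A wins every department group but Pool B wins overall — Pool A's applicants skew toward the low-rate Business group.)

Pool B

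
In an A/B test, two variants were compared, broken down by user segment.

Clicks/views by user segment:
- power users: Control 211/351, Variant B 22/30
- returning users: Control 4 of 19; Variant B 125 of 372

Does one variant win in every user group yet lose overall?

Yes

Power users: Control 211/351 = 60.1%, Variant B 22/30 = 73.3% → Variant B
Returning users: Control 4/19 = 21.1%, Variant B 125/372 = 33.6% → Variant B
Overall: Control 215/370 = 58.1%, Variant B 147/402 = 36.6% → Control
Variant B wins each user group but Control wins overall — the comparison reverses. Variant B's views skew toward returning users, which has a lower base rate.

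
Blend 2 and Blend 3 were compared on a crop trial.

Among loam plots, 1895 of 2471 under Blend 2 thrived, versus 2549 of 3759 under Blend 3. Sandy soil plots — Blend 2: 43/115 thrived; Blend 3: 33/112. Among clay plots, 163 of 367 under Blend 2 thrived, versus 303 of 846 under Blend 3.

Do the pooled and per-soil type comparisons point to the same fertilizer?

Yes

Loam: Blend 2 1895/2471 = 76.7%, Blend 3 2549/3759 = 67.8% → Blend 2
Sandy soil: Blend 2 43/115 = 37.4%, Blend 3 33/112 = 29.5% → Blend 2
Clay: Blend 2 163/367 = 44.4%, Blend 3 303/846 = 35.8% → Blend 2
Overall: Blend 2 2101/2953 = 71.1%, Blend 3 2885/4717 = 61.2% → Blend 2
Blend 2 wins overall and in every soil group — no reversal.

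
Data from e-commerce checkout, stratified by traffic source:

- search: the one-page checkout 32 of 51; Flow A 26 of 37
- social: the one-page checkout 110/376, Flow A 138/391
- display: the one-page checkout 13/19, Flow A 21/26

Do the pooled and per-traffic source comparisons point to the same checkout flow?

Yes

Search: the one-page checkout 32/51 = 62.7%, Flow A 26/37 = 70.3% → Flow A
Social: the one-page checkout 110/376 = 29.3%, Flow A 138/391 = 35.3% → Flow A
Display: the one-page checkout 13/19 = 68.4%, Flow A 21/26 = 80.8% → Flow A
Overall: the one-page checkout 155/446 = 34.8%, Flow A 185/454 = 40.7% → Flow A
Flow A wins overall and in every traffic group — no reversal.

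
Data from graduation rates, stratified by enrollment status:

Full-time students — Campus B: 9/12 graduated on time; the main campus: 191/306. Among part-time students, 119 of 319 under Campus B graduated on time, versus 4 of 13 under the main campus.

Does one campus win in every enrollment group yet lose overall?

Yes

Full-time: Campus B 9/12 = 75.0%, the main campus 191/306 = 62.4% → Campus B
Part-time: Campus B 119/319 = 37.3%, the main campus 4/13 = 30.8% → Campus B
Overall: Campus B 128/331 = 38.7%, the main campus 195/319 = 61.1% → the main campus
Campus B wins each enrollment group but the main campus wins overall — the comparison reverses. Campus B's students skew toward part-time, which has a lower base rate.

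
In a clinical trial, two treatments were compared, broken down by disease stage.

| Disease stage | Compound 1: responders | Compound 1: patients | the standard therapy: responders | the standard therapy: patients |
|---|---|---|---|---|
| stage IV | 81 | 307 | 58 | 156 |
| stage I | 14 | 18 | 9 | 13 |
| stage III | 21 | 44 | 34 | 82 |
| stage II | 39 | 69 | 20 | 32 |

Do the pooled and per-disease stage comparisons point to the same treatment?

Stage IV: Compound 1 81/307 = 26.4%, the standard therapy 58/156 = 37.2% → the standard therapy
Stage I: Compound 1 14/18 = 77.8%, the standard therapy 9/13 = 69.2% → Compound 1
Stage III: Compound 1 21/44 = 47.7%, the standard therapy 34/82 = 41.5% → Compound 1
Stage II: Compound 1 39/69 = 56.5%, the standard therapy 20/32 = 62.5% → the standard therapy
Overall: Compound 1 155/438 = 35.4%, the standard therapy 121/283 = 42.8% → the standard therapy
Neither sweeps: Compound 1 wins 2 of 4 groups, the standard therapy wins 2. The standard therapy wins overall but not every group — no Simpson reversal.

No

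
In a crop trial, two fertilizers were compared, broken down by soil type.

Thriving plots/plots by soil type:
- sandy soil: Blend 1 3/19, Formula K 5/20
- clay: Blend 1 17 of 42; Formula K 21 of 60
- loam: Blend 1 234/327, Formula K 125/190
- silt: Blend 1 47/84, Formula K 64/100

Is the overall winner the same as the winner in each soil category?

No

Sandy soil: Blend 1 3/19 = 15.8%, Formula K 5/20 = 25.0% → Formula K
Clay: Blend 1 17/42 = 40.5%, Formula K 21/60 = 35.0% → Blend 1
Loam: Blend 1 234/327 = 71.6%, Formula K 125/190 = 65.8% → Blend 1
Silt: Blend 1 47/84 = 56.0%, Formula K 64/100 = 64.0% → Formula K
Overall: Blend 1 301/472 = 63.8%, Formula K 215/370 = 58.1% → Blend 1
Neither sweeps: Blend 1 wins 2 of 4 groups, Formula K wins 2. Blend 1 wins overall but not every group — no Simpson reversal.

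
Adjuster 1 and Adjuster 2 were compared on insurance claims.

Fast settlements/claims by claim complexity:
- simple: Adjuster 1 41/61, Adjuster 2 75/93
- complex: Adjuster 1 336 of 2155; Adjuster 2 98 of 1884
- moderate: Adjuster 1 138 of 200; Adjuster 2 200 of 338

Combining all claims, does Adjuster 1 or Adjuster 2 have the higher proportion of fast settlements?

Simple: Adjuster 1 41/61 = 67.2%, Adjuster 2 75/93 = 80.6% → Adjuster 2
Complex: Adjuster 1 336/2155 = 15.6%, Adjuster 2 98/1884 = 5.2% → Adjuster 1
Moderate: Adjuster 1 138/200 = 69.0%, Adjuster 2 200/338 = 59.2% → Adjuster 1
Overall: Adjuster 1 515/2416 = 21.3%, Adjuster 2 373/2315 = 16.1% → Adjuster 1
(Neither sweeps every claim group, but Adjuster 1 has the higher pooled rate.)

Adjuster 1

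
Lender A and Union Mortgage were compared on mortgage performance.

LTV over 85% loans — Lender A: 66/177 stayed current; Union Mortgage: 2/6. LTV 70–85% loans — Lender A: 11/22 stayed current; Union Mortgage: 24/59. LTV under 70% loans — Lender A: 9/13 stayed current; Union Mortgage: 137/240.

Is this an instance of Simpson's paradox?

Yes

LTV over 85%: Lender A 66/177 = 37.3%, Union Mortgage 2/6 = 33.3% → Lender A
LTV 70–85%: Lender A 11/22 = 50.0%, Union Mortgage 24/59 = 40.7% → Lender A
LTV under 70%: Lender A 9/13 = 69.2%, Union Mortgage 137/240 = 57.1% → Lender A
Overall: Lender A 86/212 = 40.6%, Union Mortgage 163/305 = 53.4% → Union Mortgage
Lender A wins each loan-to-value group but Union Mortgage wins overall — the comparison reverses. Lender A's loans skew toward LTV over 85%, which has a lower base rate.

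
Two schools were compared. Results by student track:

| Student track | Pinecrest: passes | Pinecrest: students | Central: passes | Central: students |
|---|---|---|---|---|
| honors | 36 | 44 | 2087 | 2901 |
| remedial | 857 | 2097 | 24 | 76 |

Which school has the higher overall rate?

Honors: Pinecrest 36/44 = 81.8%, Central 2087/2901 = 71.9% → Pinecrest
Remedial: Pinecrest 857/2097 = 40.9%, Central 24/76 = 31.6% → Pinecrest
Overall: Pinecrest 893/2141 = 41.7%, Central 2111/2977 = 70.9% → Central
(Pinecrest wins every student group but Central wins overall — Pinecrest's students skew toward the low-rate remedial group.)

Central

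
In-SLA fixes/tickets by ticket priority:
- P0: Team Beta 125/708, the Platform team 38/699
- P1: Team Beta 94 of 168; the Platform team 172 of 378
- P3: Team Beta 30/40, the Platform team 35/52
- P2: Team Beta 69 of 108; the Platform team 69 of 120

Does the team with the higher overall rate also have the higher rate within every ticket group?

Yes

P0: Team Beta 125/708 = 17.7%, the Platform team 38/699 = 5.4% → Team Beta
P1: Team Beta 94/168 = 56.0%, the Platform team 172/378 = 45.5% → Team Beta
P3: Team Beta 30/40 = 75.0%, the Platform team 35/52 = 67.3% → Team Beta
P2: Team Beta 69/108 = 63.9%, the Platform team 69/120 = 57.5% → Team Beta
Overall: Team Beta 318/1024 = 31.1%, the Platform team 314/1249 = 25.1% → Team Beta
Team Beta wins overall and in every ticket group — no reversal.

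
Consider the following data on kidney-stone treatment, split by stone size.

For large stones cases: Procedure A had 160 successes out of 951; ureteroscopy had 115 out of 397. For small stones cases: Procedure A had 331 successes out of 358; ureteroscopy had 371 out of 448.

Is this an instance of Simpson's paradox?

No

Large stones: Procedure A 160/951 = 16.8%, ureteroscopy 115/397 = 29.0% → ureteroscopy
Small stones: Procedure A 331/358 = 92.5%, ureteroscopy 371/448 = 82.8% → Procedure A
Overall: Procedure A 491/1309 = 37.5%, ureteroscopy 486/845 = 57.5% → ureteroscopy
Neither sweeps: Procedure A wins 1 of 2 groups, ureteroscopy wins 1. Ureteroscopy wins overall but not every group — no Simpson reversal.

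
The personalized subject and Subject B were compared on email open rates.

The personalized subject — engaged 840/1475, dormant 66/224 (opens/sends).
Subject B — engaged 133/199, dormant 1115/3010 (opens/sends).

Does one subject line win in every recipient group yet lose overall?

Yes

Engaged: the personalized subject 840/1475 = 56.9%, Subject B 133/199 = 66.8% → Subject B
Dormant: the personalized subject 66/224 = 29.5%, Subject B 1115/3010 = 37.0% → Subject B
Overall: the personalized subject 906/1699 = 53.3%, Subject B 1248/3209 = 38.9% → the personalized subject
Subject B wins each recipient group but the personalized subject wins overall — the comparison reverses. Subject B's sends skew toward dormant, which has a lower base rate.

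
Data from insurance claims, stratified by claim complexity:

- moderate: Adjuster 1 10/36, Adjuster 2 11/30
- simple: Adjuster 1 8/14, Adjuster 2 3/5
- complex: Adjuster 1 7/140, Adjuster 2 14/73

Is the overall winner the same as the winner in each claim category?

Yes

Moderate: Adjuster 1 10/36 = 27.8%, Adjuster 2 11/30 = 36.7% → Adjuster 2
Simple: Adjuster 1 8/14 = 57.1%, Adjuster 2 3/5 = 60.0% → Adjuster 2
Complex: Adjuster 1 7/140 = 5.0%, Adjuster 2 14/73 = 19.2% → Adjuster 2
Overall: Adjuster 1 25/190 = 13.2%, Adjuster 2 28/108 = 25.9% → Adjuster 2
Adjuster 2 wins overall and in every claim group — no reversal.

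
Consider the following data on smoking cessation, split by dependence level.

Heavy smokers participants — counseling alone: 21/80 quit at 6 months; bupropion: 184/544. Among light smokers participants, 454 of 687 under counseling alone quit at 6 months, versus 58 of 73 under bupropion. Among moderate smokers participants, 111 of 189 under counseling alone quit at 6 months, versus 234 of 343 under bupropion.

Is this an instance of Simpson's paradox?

Yes

Heavy smokers: counseling alone 21/80 = 26.2%, bupropion 184/544 = 33.8% → bupropion
Light smokers: counseling alone 454/687 = 66.1%, bupropion 58/73 = 79.5% → bupropion
Moderate smokers: counseling alone 111/189 = 58.7%, bupropion 234/343 = 68.2% → bupropion
Overall: counseling alone 586/956 = 61.3%, bupropion 476/960 = 49.6% → counseling alone
Bupropion wins each dependence group but counseling alone wins overall — the comparison reverses. Bupropion's participants skew toward heavy smokers, which has a lower base rate.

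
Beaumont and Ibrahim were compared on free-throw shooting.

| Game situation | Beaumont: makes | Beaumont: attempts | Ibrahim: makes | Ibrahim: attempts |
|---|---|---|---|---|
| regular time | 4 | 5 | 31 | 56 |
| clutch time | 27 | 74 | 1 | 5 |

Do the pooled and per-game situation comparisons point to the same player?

Regular time: Beaumont 4/5 = 80.0%, Ibrahim 31/56 = 55.4% → Beaumont
Clutch time: Beaumont 27/74 = 36.5%, Ibrahim 1/5 = 20.0% → Beaumont
Overall: Beaumont 31/79 = 39.2%, Ibrahim 32/61 = 52.5% → Ibrahim
Beaumont wins each game group but Ibrahim wins overall — the comparison reverses. Beaumont's attempts skew toward clutch time, which has a lower base rate.

No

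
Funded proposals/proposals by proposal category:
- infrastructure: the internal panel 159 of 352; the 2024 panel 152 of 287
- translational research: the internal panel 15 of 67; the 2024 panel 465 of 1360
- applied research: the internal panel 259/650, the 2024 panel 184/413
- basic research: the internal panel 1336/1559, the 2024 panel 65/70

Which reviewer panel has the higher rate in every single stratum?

Infrastructure: the internal panel 159/352 = 45.2%, the 2024 panel 152/287 = 53.0% → the 2024 panel
Translational research: the internal panel 15/67 = 22.4%, the 2024 panel 465/1360 = 34.2% → the 2024 panel
Applied research: the internal panel 259/650 = 39.8%, the 2024 panel 184/413 = 44.6% → the 2024 panel
Basic research: the internal panel 1336/1559 = 85.7%, the 2024 panel 65/70 = 92.9% → the 2024 panel
The 2024 panel has the higher rate in all 4 groups.

the 2024 panel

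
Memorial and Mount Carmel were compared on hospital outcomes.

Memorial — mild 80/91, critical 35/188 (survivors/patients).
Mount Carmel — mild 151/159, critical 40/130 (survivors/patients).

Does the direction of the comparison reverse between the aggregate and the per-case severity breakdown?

Mild: Memorial 80/91 = 87.9%, Mount Carmel 151/159 = 95.0% → Mount Carmel
Critical: Memorial 35/188 = 18.6%, Mount Carmel 40/130 = 30.8% → Mount Carmel
Overall: Memorial 115/279 = 41.2%, Mount Carmel 191/289 = 66.1% → Mount Carmel
Mount Carmel wins overall and in every case group — no reversal.

No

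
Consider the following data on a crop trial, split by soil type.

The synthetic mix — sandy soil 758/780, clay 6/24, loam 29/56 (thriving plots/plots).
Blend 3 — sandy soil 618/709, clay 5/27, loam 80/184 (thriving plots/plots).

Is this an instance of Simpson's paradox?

Sandy soil: the synthetic mix 758/780 = 97.2%, Blend 3 618/709 = 87.2% → the synthetic mix
Clay: the synthetic mix 6/24 = 25.0%, Blend 3 5/27 = 18.5% → the synthetic mix
Loam: the synthetic mix 29/56 = 51.8%, Blend 3 80/184 = 43.5% → the synthetic mix
Overall: the synthetic mix 793/860 = 92.2%, Blend 3 703/920 = 76.4% → the synthetic mix
The synthetic mix wins overall and in every soil group — no reversal.

No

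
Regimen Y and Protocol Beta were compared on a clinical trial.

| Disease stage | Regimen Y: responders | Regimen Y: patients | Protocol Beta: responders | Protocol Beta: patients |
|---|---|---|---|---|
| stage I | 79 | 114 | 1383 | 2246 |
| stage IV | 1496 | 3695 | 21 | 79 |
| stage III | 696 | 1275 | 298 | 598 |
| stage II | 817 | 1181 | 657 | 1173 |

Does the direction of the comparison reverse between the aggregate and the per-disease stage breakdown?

Stage I: Regimen Y 79/114 = 69.3%, Protocol Beta 1383/2246 = 61.6% → Regimen Y
Stage IV: Regimen Y 1496/3695 = 40.5%, Protocol Beta 21/79 = 26.6% → Regimen Y
Stage III: Regimen Y 696/1275 = 54.6%, Protocol Beta 298/598 = 49.8% → Regimen Y
Stage II: Regimen Y 817/1181 = 69.2%, Protocol Beta 657/1173 = 56.0% → Regimen Y
Overall: Regimen Y 3088/6265 = 49.3%, Protocol Beta 2359/4096 = 57.6% → Protocol Beta
Regimen Y wins each disease group but Protocol Beta wins overall — the comparison reverses. Regimen Y's patients skew toward stage IV, which has a lower base rate.

Yes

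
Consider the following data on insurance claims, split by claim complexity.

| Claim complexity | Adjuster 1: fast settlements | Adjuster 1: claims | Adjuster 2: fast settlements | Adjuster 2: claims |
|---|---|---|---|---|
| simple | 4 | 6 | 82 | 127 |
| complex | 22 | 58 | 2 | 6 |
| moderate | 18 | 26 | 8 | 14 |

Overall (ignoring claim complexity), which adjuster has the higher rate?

Simple: Adjuster 1 4/6 = 66.7%, Adjuster 2 82/127 = 64.6% → Adjuster 1
Complex: Adjuster 1 22/58 = 37.9%, Adjuster 2 2/6 = 33.3% → Adjuster 1
Moderate: Adjuster 1 18/26 = 69.2%, Adjuster 2 8/14 = 57.1% → Adjuster 1
Overall: Adjuster 1 44/90 = 48.9%, Adjuster 2 92/147 = 62.6% → Adjuster 2
(Adjuster 1 wins every claim group but Adjuster 2 wins overall — Adjuster 1's claims skew toward the low-rate complex group.)

Adjuster 2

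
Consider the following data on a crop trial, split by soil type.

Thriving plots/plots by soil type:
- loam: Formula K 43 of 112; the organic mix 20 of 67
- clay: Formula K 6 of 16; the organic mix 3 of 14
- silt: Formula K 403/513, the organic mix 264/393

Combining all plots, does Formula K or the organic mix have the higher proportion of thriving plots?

Formula K

Loam: Formula K 43/112 = 38.4%, the organic mix 20/67 = 29.9% → Formula K
Clay: Formula K 6/16 = 37.5%, the organic mix 3/14 = 21.4% → Formula K
Silt: Formula K 403/513 = 78.6%, the organic mix 264/393 = 67.2% → Formula K
Overall: Formula K 452/641 = 70.5%, the organic mix 287/474 = 60.5% → Formula K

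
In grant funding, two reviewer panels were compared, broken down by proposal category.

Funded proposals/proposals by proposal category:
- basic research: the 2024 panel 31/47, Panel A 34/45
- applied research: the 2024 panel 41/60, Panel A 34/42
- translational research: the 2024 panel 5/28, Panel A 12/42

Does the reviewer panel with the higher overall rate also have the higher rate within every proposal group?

Basic research: the 2024 panel 31/47 = 66.0%, Panel A 34/45 = 75.6% → Panel A
Applied research: the 2024 panel 41/60 = 68.3%, Panel A 34/42 = 81.0% → Panel A
Translational research: the 2024 panel 5/28 = 17.9%, Panel A 12/42 = 28.6% → Panel A
Overall: the 2024 panel 77/135 = 57.0%, Panel A 80/129 = 62.0% → Panel A
Panel A wins overall and in every proposal group — no reversal.

Yes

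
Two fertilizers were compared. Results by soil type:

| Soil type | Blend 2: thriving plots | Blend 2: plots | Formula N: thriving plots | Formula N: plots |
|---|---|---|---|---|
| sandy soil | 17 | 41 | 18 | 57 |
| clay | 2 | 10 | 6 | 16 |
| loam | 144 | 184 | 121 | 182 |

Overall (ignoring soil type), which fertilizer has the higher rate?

Sandy soil: Blend 2 17/41 = 41.5%, Formula N 18/57 = 31.6% → Blend 2
Clay: Blend 2 2/10 = 20.0%, Formula N 6/16 = 37.5% → Formula N
Loam: Blend 2 144/184 = 78.3%, Formula N 121/182 = 66.5% → Blend 2
Overall: Blend 2 163/235 = 69.4%, Formula N 145/255 = 56.9% → Blend 2
(Neither sweeps every soil group, but Blend 2 has the higher pooled rate.)

Blend 2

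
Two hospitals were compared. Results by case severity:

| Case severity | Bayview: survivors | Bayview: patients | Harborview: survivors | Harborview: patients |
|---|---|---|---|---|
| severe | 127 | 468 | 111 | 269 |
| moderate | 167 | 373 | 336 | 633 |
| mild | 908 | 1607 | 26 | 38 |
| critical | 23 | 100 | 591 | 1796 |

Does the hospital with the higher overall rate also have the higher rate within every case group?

Severe: Bayview 127/468 = 27.1%, Harborview 111/269 = 41.3% → Harborview
Moderate: Bayview 167/373 = 44.8%, Harborview 336/633 = 53.1% → Harborview
Mild: Bayview 908/1607 = 56.5%, Harborview 26/38 = 68.4% → Harborview
Critical: Bayview 23/100 = 23.0%, Harborview 591/1796 = 32.9% → Harborview
Overall: Bayview 1225/2548 = 48.1%, Harborview 1064/2736 = 38.9% → Bayview
Harborview wins each case group but Bayview wins overall — the comparison reverses. Harborview's patients skew toward critical, which has a lower base rate.

No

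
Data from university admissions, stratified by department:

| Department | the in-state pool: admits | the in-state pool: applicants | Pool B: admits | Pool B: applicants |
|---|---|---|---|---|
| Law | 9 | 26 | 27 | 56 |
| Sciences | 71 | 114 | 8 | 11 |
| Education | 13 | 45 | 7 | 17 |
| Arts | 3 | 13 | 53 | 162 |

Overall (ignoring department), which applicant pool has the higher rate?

Law: the in-state pool 9/26 = 34.6%, Pool B 27/56 = 48.2% → Pool B
Sciences: the in-state pool 71/114 = 62.3%, Pool B 8/11 = 72.7% → Pool B
Education: the in-state pool 13/45 = 28.9%, Pool B 7/17 = 41.2% → Pool B
Arts: the in-state pool 3/13 = 23.1%, Pool B 53/162 = 32.7% → Pool B
Overall: the in-state pool 96/198 = 48.5%, Pool B 95/246 = 38.6% → the in-state pool
(Pool B wins every department group but the in-state pool wins overall — Pool B's applicants skew toward the low-rate Arts group.)

the in-state pool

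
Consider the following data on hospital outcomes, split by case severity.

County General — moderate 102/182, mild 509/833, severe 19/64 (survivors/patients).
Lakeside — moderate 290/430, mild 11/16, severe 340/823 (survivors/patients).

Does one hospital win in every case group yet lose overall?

Moderate: County General 102/182 = 56.0%, Lakeside 290/430 = 67.4% → Lakeside
Mild: County General 509/833 = 61.1%, Lakeside 11/16 = 68.8% → Lakeside
Severe: County General 19/64 = 29.7%, Lakeside 340/823 = 41.3% → Lakeside
Overall: County General 630/1079 = 58.4%, Lakeside 641/1269 = 50.5% → County General
Lakeside wins each case group but County General wins overall — the comparison reverses. Lakeside's patients skew toward severe, which has a lower base rate.

Yes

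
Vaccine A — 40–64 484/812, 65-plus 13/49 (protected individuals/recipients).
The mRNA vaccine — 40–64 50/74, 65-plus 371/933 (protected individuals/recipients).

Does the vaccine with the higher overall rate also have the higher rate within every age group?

40–64: Vaccine A 484/812 = 59.6%, the mRNA vaccine 50/74 = 67.6% → the mRNA vaccine
65-plus: Vaccine A 13/49 = 26.5%, the mRNA vaccine 371/933 = 39.8% → the mRNA vaccine
Overall: Vaccine A 497/861 = 57.7%, the mRNA vaccine 421/1007 = 41.8% → Vaccine A
The mRNA vaccine wins each age group but Vaccine A wins overall — the comparison reverses. The mRNA vaccine's recipients skew toward 65-plus, which has a lower base rate.

No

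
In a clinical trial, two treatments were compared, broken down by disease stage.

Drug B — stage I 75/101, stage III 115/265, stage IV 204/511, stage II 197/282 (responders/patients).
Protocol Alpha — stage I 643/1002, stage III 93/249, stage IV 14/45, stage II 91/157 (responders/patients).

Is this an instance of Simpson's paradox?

Yes

Stage I: Drug B 75/101 = 74.3%, Protocol Alpha 643/1002 = 64.2% → Drug B
Stage III: Drug B 115/265 = 43.4%, Protocol Alpha 93/249 = 37.3% → Drug B
Stage IV: Drug B 204/511 = 39.9%, Protocol Alpha 14/45 = 31.1% → Drug B
Stage II: Drug B 197/282 = 69.9%, Protocol Alpha 91/157 = 58.0% → Drug B
Overall: Drug B 591/1159 = 51.0%, Protocol Alpha 841/1453 = 57.9% → Protocol Alpha
Drug B wins each disease group but Protocol Alpha wins overall — the comparison reverses. Drug B's patients skew toward stage IV, which has a lower base rate.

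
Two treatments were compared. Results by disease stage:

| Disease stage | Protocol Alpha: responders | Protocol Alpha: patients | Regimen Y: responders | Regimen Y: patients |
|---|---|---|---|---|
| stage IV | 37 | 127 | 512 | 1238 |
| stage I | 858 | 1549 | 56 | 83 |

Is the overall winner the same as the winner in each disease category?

No

Stage IV: Protocol Alpha 37/127 = 29.1%, Regimen Y 512/1238 = 41.4% → Regimen Y
Stage I: Protocol Alpha 858/1549 = 55.4%, Regimen Y 56/83 = 67.5% → Regimen Y
Overall: Protocol Alpha 895/1676 = 53.4%, Regimen Y 568/1321 = 43.0% → Protocol Alpha
Regimen Y wins each disease group but Protocol Alpha wins overall — the comparison reverses. Regimen Y's patients skew toward stage IV, which has a lower base rate.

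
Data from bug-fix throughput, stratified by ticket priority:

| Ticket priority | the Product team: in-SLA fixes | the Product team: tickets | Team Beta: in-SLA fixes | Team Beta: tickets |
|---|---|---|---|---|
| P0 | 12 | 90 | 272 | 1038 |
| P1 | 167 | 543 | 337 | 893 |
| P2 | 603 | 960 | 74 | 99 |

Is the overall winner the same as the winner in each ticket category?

No

P0: the Product team 12/90 = 13.3%, Team Beta 272/1038 = 26.2% → Team Beta
P1: the Product team 167/543 = 30.8%, Team Beta 337/893 = 37.7% → Team Beta
P2: the Product team 603/960 = 62.8%, Team Beta 74/99 = 74.7% → Team Beta
Overall: the Product team 782/1593 = 49.1%, Team Beta 683/2030 = 33.6% → the Product team
Team Beta wins each ticket group but the Product team wins overall — the comparison reverses. Team Beta's tickets skew toward P0, which has a lower base rate.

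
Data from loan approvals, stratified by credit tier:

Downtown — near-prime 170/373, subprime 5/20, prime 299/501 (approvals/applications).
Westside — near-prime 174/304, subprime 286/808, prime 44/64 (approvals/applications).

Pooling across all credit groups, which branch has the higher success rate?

Near-prime: Downtown 170/373 = 45.6%, Westside 174/304 = 57.2% → Westside
Subprime: Downtown 5/20 = 25.0%, Westside 286/808 = 35.4% → Westside
Prime: Downtown 299/501 = 59.7%, Westside 44/64 = 68.8% → Westside
Overall: Downtown 474/894 = 53.0%, Westside 504/1176 = 42.9% → Downtown
(Westside wins every credit group but Downtown wins overall — Westside's applications skew toward the low-rate subprime group.)

Downtown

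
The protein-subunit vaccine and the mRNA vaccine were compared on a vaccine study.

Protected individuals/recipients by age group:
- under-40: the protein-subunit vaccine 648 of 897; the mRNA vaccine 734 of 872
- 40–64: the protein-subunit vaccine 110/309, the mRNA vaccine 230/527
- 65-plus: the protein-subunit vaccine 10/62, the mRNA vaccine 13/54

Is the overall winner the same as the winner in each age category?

Under-40: the protein-subunit vaccine 648/897 = 72.2%, the mRNA vaccine 734/872 = 84.2% → the mRNA vaccine
40–64: the protein-subunit vaccine 110/309 = 35.6%, the mRNA vaccine 230/527 = 43.6% → the mRNA vaccine
65-plus: the protein-subunit vaccine 10/62 = 16.1%, the mRNA vaccine 13/54 = 24.1% → the mRNA vaccine
Overall: the protein-subunit vaccine 768/1268 = 60.6%, the mRNA vaccine 977/1453 = 67.2% → the mRNA vaccine
The mRNA vaccine wins overall and in every age group — no reversal.

Yes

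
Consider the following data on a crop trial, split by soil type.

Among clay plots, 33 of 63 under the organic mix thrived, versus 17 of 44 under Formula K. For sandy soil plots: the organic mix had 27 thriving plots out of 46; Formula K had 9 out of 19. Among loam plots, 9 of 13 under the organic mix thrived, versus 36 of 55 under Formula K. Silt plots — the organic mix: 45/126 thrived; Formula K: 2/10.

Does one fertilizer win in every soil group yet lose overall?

Yes

Clay: the organic mix 33/63 = 52.4%, Formula K 17/44 = 38.6% → the organic mix
Sandy soil: the organic mix 27/46 = 58.7%, Formula K 9/19 = 47.4% → the organic mix
Loam: the organic mix 9/13 = 69.2%, Formula K 36/55 = 65.5% → the organic mix
Silt: the organic mix 45/126 = 35.7%, Formula K 2/10 = 20.0% → the organic mix
Overall: the organic mix 114/248 = 46.0%, Formula K 64/128 = 50.0% → Formula K
The organic mix wins each soil group but Formula K wins overall — the comparison reverses. The organic mix's plots skew toward silt, which has a lower base rate.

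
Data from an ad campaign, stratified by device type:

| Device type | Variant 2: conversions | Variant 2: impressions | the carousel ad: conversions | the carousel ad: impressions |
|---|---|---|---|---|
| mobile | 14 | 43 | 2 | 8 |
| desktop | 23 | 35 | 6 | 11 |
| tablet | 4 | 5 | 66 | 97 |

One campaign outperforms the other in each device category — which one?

Variant 2

Mobile: Variant 2 14/43 = 32.6%, the carousel ad 2/8 = 25.0% → Variant 2
Desktop: Variant 2 23/35 = 65.7%, the carousel ad 6/11 = 54.5% → Variant 2
Tablet: Variant 2 4/5 = 80.0%, the carousel ad 66/97 = 68.0% → Variant 2
Variant 2 has the higher rate in all 3 groups.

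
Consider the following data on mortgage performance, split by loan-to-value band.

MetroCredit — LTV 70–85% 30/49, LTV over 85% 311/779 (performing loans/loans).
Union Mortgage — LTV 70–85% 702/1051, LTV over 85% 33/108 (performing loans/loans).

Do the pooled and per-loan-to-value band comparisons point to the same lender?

No

LTV 70–85%: MetroCredit 30/49 = 61.2%, Union Mortgage 702/1051 = 66.8% → Union Mortgage
LTV over 85%: MetroCredit 311/779 = 39.9%, Union Mortgage 33/108 = 30.6% → MetroCredit
Overall: MetroCredit 341/828 = 41.2%, Union Mortgage 735/1159 = 63.4% → Union Mortgage
Neither sweeps: MetroCredit wins 1 of 2 groups, Union Mortgage wins 1. Union Mortgage wins overall but not every group — no Simpson reversal.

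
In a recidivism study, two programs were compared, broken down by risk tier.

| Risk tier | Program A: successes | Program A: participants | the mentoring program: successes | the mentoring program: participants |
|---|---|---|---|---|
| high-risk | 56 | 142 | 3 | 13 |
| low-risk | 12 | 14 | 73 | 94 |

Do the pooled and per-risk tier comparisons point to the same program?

No

High-risk: Program A 56/142 = 39.4%, the mentoring program 3/13 = 23.1% → Program A
Low-risk: Program A 12/14 = 85.7%, the mentoring program 73/94 = 77.7% → Program A
Overall: Program A 68/156 = 43.6%, the mentoring program 76/107 = 71.0% → the mentoring program
Program A wins each risk group but the mentoring program wins overall — the comparison reverses. Program A's participants skew toward high-risk, which has a lower base rate.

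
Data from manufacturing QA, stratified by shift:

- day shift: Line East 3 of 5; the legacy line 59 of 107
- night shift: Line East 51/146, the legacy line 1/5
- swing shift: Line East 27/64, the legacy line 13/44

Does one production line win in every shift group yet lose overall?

Yes

Day shift: Line East 3/5 = 60.0%, the legacy line 59/107 = 55.1% → Line East
Night shift: Line East 51/146 = 34.9%, the legacy line 1/5 = 20.0% → Line East
Swing shift: Line East 27/64 = 42.2%, the legacy line 13/44 = 29.5% → Line East
Overall: Line East 81/215 = 37.7%, the legacy line 73/156 = 46.8% → the legacy line
Line East wins each shift group but the legacy line wins overall — the comparison reverses. Line East's units skew toward night shift, which has a lower base rate.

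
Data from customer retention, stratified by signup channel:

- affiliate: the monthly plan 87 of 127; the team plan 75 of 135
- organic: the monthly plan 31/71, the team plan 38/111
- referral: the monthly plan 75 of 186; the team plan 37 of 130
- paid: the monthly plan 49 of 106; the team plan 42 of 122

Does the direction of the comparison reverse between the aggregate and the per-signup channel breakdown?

No

Affiliate: the monthly plan 87/127 = 68.5%, the team plan 75/135 = 55.6% → the monthly plan
Organic: the monthly plan 31/71 = 43.7%, the team plan 38/111 = 34.2% → the monthly plan
Referral: the monthly plan 75/186 = 40.3%, the team plan 37/130 = 28.5% → the monthly plan
Paid: the monthly plan 49/106 = 46.2%, the team plan 42/122 = 34.4% → the monthly plan
Overall: the monthly plan 242/490 = 49.4%, the team plan 192/498 = 38.6% → the monthly plan
The monthly plan wins overall and in every signup group — no reversal.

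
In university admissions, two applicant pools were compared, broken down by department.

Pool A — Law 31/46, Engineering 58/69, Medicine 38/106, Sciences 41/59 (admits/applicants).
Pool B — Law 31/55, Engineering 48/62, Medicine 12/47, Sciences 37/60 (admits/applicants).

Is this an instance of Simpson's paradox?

Law: Pool A 31/46 = 67.4%, Pool B 31/55 = 56.4% → Pool A
Engineering: Pool A 58/69 = 84.1%, Pool B 48/62 = 77.4% → Pool A
Medicine: Pool A 38/106 = 35.8%, Pool B 12/47 = 25.5% → Pool A
Sciences: Pool A 41/59 = 69.5%, Pool B 37/60 = 61.7% → Pool A
Overall: Pool A 168/280 = 60.0%, Pool B 128/224 = 57.1% → Pool A
Pool A wins overall and in every department group — no reversal.

No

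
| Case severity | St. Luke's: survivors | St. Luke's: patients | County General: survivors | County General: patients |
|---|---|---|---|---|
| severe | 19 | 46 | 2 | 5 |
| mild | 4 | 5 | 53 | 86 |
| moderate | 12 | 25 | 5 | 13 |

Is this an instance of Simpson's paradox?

Severe: St. Luke's 19/46 = 41.3%, County General 2/5 = 40.0% → St. Luke's
Mild: St. Luke's 4/5 = 80.0%, County General 53/86 = 61.6% → St. Luke's
Moderate: St. Luke's 12/25 = 48.0%, County General 5/13 = 38.5% → St. Luke's
Overall: St. Luke's 35/76 = 46.1%, County General 60/104 = 57.7% → County General
St. Luke's wins each case group but County General wins overall — the comparison reverses. St. Luke's's patients skew toward severe, which has a lower base rate.

Yes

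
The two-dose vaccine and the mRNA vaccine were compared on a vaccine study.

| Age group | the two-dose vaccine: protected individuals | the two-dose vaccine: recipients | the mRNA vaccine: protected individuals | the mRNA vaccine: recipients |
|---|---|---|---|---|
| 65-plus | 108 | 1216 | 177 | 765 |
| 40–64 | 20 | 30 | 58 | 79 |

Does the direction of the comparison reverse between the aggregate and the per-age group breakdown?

65-plus: the two-dose vaccine 108/1216 = 8.9%, the mRNA vaccine 177/765 = 23.1% → the mRNA vaccine
40–64: the two-dose vaccine 20/30 = 66.7%, the mRNA vaccine 58/79 = 73.4% → the mRNA vaccine
Overall: the two-dose vaccine 128/1246 = 10.3%, the mRNA vaccine 235/844 = 27.8% → the mRNA vaccine
The mRNA vaccine wins overall and in every age group — no reversal.

No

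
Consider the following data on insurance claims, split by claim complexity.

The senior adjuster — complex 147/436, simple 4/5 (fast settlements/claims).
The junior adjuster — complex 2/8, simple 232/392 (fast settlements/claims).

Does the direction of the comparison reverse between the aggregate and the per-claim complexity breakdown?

Yes

Complex: the senior adjuster 147/436 = 33.7%, the junior adjuster 2/8 = 25.0% → the senior adjuster
Simple: the senior adjuster 4/5 = 80.0%, the junior adjuster 232/392 = 59.2% → the senior adjuster
Overall: the senior adjuster 151/441 = 34.2%, the junior adjuster 234/400 = 58.5% → the junior adjuster
The senior adjuster wins each claim group but the junior adjuster wins overall — the comparison reverses. The senior adjuster's claims skew toward complex, which has a lower base rate.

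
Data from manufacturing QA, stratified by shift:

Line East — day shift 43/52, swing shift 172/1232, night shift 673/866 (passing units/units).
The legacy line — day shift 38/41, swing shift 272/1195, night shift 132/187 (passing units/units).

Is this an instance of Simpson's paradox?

No

Day shift: Line East 43/52 = 82.7%, the legacy line 38/41 = 92.7% → the legacy line
Swing shift: Line East 172/1232 = 14.0%, the legacy line 272/1195 = 22.8% → the legacy line
Night shift: Line East 673/866 = 77.7%, the legacy line 132/187 = 70.6% → Line East
Overall: Line East 888/2150 = 41.3%, the legacy line 442/1423 = 31.1% → Line East
Neither sweeps: Line East wins 1 of 3 groups, the legacy line wins 2. Line East wins overall but not every group — no Simpson reversal.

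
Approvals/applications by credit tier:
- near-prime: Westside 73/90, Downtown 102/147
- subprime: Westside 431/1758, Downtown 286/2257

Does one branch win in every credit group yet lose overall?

No

Near-prime: Westside 73/90 = 81.1%, Downtown 102/147 = 69.4% → Westside
Subprime: Westside 431/1758 = 24.5%, Downtown 286/2257 = 12.7% → Westside
Overall: Westside 504/1848 = 27.3%, Downtown 388/2404 = 16.1% → Westside
Westside wins overall and in every credit group — no reversal.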